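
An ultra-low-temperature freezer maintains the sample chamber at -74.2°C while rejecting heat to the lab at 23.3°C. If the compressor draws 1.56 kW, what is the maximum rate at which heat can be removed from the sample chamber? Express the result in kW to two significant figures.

3.2 kW

In absolute terms T_C = 198.95 K and T_H = 296.45 K, so ΔT = 97.50 K.
COP_Carnot = T_C/ΔT = 198.95/97.50 = 2.041.
Q̇_max = COP_Carnot × Ẇ = 2.041 × 1.560 kW = 3.183 kW.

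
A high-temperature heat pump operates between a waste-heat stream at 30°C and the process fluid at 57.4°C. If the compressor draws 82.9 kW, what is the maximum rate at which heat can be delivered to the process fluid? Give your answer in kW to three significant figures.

1000 kW

In absolute terms T_C = 303.15 K and T_H = 330.55 K, so ΔT = 27.40 K.
COP_Carnot = T_H/ΔT = 330.55/27.40 = 12.06.
Q̇_max = COP_Carnot × Ẇ = 12.06 × 82.90 kW = 1000 kW.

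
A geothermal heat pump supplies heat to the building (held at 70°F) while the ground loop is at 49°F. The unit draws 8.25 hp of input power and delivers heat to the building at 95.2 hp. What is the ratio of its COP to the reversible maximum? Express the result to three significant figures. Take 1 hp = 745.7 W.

0.458

COP_actual = Q̇_H/Ẇ = 95.20/8.250 = 11.54.
In absolute terms T_C = 282.59 K and T_H = 294.26 K, so ΔT = 11.67 K.
COP_Carnot = T_H/ΔT = 294.26/11.67 = 25.22.
η_II = COP_actual/COP_Carnot = 11.54/25.22 = 0.4575.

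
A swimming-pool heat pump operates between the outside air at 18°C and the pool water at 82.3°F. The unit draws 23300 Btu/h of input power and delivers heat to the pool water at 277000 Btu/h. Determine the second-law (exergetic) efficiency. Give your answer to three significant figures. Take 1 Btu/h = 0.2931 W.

0.393

COP_actual = Q̇_H/Ẇ = 277000/23300 = 11.89.
In absolute terms T_C = 291.15 K and T_H = 301.09 K, so ΔT = 9.944 K.
COP_Carnot = T_H/ΔT = 301.09/9.944 = 30.28.
η_II = COP_actual/COP_Carnot = 11.89/30.28 = 0.3926.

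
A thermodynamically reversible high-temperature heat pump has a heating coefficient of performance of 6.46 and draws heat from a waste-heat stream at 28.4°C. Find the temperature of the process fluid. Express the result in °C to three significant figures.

83.6 °C

COP_HP = T_H/(T_H − T_C) rearranges to T_H = COP·T_C/(COP − 1).
With T_C = 301.55 K, T_H = 6.46 × 301.55/5.460 = 356.78 K.
Converting, 356.78 K = 83.63°C.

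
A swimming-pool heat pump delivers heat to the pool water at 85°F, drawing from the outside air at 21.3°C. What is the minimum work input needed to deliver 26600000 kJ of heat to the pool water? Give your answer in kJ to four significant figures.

715900 kJ

In absolute terms T_C = 294.45 K and T_H = 302.59 K, so ΔT = 8.144 K.
The reversible limit is COP_HP = T_H/ΔT = 37.15, so W_min = Q_H/COP = Q_H·ΔT/T_H.
W_min = 26600000 × 8.144/302.59 = 715900 kJ.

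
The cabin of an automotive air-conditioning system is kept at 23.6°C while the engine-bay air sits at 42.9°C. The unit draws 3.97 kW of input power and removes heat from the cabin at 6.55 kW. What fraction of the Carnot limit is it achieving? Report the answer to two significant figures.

0.11

COP_actual = Q̇_C/Ẇ = 6.550/3.970 = 1.650.
In absolute terms T_C = 296.75 K and T_H = 316.05 K, so ΔT = 19.30 K.
COP_Carnot = T_C/ΔT = 296.75/19.30 = 15.38.
η_II = COP_actual/COP_Carnot = 1.650/15.38 = 0.1073.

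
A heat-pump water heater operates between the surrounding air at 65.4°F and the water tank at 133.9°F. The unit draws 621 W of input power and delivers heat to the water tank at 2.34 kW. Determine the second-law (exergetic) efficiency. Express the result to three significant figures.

0.435

Converting, Q̇_H = 2.340 kW = 2340 W, so COP_actual = Q̇_H/Ẇ = 2340/621.0 = 3.768.
In absolute terms T_C = 291.71 K and T_H = 329.76 K, so ΔT = 38.06 K.
COP_Carnot = T_H/ΔT = 329.76/38.06 = 8.665.
η_II = COP_actual/COP_Carnot = 3.768/8.665 = 0.4349.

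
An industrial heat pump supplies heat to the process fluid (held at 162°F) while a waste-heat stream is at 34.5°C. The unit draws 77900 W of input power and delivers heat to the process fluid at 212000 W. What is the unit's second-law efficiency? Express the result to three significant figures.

0.297

COP_actual = Q̇_H/Ẇ = 212000/77900 = 2.721.
In absolute terms T_C = 307.65 K and T_H = 345.37 K, so ΔT = 37.72 K.
COP_Carnot = T_H/ΔT = 345.37/37.72 = 9.156.
η_II = COP_actual/COP_Carnot = 2.721/9.156 = 0.2972.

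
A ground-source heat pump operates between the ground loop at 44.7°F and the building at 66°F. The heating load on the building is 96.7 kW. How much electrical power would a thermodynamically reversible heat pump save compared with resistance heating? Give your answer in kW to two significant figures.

93 kW

In absolute terms T_C = 280.21 K and T_H = 292.04 K, so ΔT = 11.83 K.
COP_Carnot = T_H/ΔT = 292.04/11.83 = 24.68.
Resistance heating needs Ẇ_res = Q̇_H = 96.70 kW; the reversible heat pump needs only Ẇ_hp = Q̇_H/COP = 3.918 kW.
Saving = 96.70 − 3.918 = 92.78 kW.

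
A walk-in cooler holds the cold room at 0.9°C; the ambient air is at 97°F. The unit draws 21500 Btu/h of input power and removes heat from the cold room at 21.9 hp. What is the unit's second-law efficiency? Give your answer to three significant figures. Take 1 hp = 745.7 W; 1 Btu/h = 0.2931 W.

0.333

Converting, Q̇_C = 21.90 hp = 55720 Btu/h, so COP_actual = Q̇_C/Ẇ = 55720/21500 = 2.592.
In absolute terms T_C = 274.05 K and T_H = 309.26 K, so ΔT = 35.21 K.
COP_Carnot = T_C/ΔT = 274.05/35.21 = 7.783.
η_II = COP_actual/COP_Carnot = 2.592/7.783 = 0.3330.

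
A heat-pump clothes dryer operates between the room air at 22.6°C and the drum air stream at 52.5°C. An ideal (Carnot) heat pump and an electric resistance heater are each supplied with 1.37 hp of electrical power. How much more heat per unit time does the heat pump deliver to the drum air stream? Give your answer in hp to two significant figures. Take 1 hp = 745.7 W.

14 hp

In absolute terms T_C = 295.75 K and T_H = 325.65 K, so ΔT = 29.90 K.
COP_Carnot = T_H/ΔT = 325.65/29.90 = 10.89.
The heat pump delivers Q̇_H = COP × Ẇ = 14.92 hp; the resistance heater delivers Ẇ = 1.370 hp.
Extra = (COP − 1)·Ẇ = 13.55 hp.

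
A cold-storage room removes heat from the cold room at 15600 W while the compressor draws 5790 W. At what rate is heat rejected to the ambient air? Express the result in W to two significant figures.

For a cyclic device the first law requires Q̇_H = Q̇_C + Ẇ.
Q̇_H = Q̇_C + Ẇ = 21390 W.

21000 W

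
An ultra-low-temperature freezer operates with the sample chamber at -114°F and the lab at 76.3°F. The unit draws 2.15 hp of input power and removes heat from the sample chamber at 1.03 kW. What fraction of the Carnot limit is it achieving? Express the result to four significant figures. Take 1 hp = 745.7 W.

Converting, Q̇_C = 1.030 kW = 1.381 hp, so COP_actual = Q̇_C/Ẇ = 1.381/2.150 = 0.6424.
In absolute terms T_C = 192.04 K and T_H = 297.76 K, so ΔT = 105.7 K.
COP_Carnot = T_C/ΔT = 192.04/105.7 = 1.816.
η_II = COP_actual/COP_Carnot = 0.6424/1.816 = 0.3537.

0.3537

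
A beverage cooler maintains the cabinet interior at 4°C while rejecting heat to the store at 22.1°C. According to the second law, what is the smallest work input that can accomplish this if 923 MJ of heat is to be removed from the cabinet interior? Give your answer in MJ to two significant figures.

In absolute terms T_C = 277.15 K and T_H = 295.25 K, so ΔT = 18.10 K.
The reversible limit is COP_R = T_C/ΔT = 15.31, so W_min = Q_C/COP = Q_C·ΔT/T_C.
W_min = 923.0 × 18.10/277.15 = 60.28 MJ.

60 MJ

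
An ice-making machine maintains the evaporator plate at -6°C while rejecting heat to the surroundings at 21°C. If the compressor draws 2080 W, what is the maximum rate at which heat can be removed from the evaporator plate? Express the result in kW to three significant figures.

In absolute terms T_C = 267.15 K and T_H = 294.15 K, so ΔT = 27.00 K.
COP_Carnot = T_C/ΔT = 267.15/27.00 = 9.894.
Q̇_max = COP_Carnot × Ẇ = 9.894 × 2080 W = 20580 W = 20.58 kW.

20.6 kW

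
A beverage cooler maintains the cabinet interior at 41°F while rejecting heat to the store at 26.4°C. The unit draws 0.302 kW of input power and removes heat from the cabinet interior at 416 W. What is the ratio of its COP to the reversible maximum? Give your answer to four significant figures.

Converting, Q̇_C = 416.0 W = 0.4160 kW, so COP_actual = Q̇_C/Ẇ = 0.4160/0.3020 = 1.377.
In absolute terms T_C = 278.15 K and T_H = 299.55 K, so ΔT = 21.40 K.
COP_Carnot = T_C/ΔT = 278.15/21.40 = 13.00.
η_II = COP_actual/COP_Carnot = 1.377/13.00 = 0.1060.

0.1060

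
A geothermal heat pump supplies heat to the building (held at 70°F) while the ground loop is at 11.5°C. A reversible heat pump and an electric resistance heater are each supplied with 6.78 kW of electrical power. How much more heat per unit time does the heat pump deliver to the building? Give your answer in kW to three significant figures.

In absolute terms T_C = 284.65 K and T_H = 294.26 K, so ΔT = 9.611 K.
COP_Carnot = T_H/ΔT = 294.26/9.611 = 30.62.
The heat pump delivers Q̇_H = COP × Ẇ = 207.6 kW; the resistance heater delivers Ẇ = 6.780 kW.
Extra = (COP − 1)·Ẇ = 200.8 kW.

201 kW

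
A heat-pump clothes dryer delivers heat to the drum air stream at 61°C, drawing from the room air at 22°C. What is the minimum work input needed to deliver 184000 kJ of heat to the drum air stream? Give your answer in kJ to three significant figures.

21500 kJ

In absolute terms T_C = 295.15 K and T_H = 334.15 K, so ΔT = 39.00 K.
The reversible limit is COP_HP = T_H/ΔT = 8.568, so W_min = Q_H/COP = Q_H·ΔT/T_H.
W_min = 184000 × 39.00/334.15 = 21480 kJ.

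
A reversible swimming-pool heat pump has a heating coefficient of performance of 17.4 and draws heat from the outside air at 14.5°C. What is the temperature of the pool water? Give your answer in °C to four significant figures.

32.04 °C

COP_HP = T_H/(T_H − T_C) rearranges to T_H = COP·T_C/(COP − 1).
With T_C = 287.65 K, T_H = 17.4 × 287.65/16.40 = 305.19 K.
Converting, 305.19 K = 32.04°C.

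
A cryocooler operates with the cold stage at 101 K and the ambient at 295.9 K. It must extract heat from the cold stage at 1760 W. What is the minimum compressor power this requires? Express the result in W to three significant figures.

3400 W

The reservoir spacing is ΔT = 295.9 − 101 = 194.9 K.
COP_Carnot = T_C/ΔT = 101.00/194.9 = 0.5182.
Ẇ_min = Q̇/COP_Carnot = 1760/0.5182 = 3396 W.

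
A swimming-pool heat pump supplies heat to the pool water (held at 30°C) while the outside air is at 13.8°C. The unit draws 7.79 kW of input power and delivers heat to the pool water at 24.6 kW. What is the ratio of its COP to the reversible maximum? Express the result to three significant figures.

COP_actual = Q̇_H/Ẇ = 24.60/7.790 = 3.158.
In absolute terms T_C = 286.95 K and T_H = 303.15 K, so ΔT = 16.20 K.
COP_Carnot = T_H/ΔT = 303.15/16.20 = 18.71.
η_II = COP_actual/COP_Carnot = 3.158/18.71 = 0.1688.

0.169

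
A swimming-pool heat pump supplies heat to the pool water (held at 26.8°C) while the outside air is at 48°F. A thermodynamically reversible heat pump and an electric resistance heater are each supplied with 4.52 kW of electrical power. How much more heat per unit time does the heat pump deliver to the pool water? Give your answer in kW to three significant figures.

In absolute terms T_C = 282.04 K and T_H = 299.95 K, so ΔT = 17.91 K.
COP_Carnot = T_H/ΔT = 299.95/17.91 = 16.75.
The heat pump delivers Q̇_H = COP × Ẇ = 75.69 kW; the resistance heater delivers Ẇ = 4.520 kW.
Extra = (COP − 1)·Ẇ = 71.17 kW.

71.2 kW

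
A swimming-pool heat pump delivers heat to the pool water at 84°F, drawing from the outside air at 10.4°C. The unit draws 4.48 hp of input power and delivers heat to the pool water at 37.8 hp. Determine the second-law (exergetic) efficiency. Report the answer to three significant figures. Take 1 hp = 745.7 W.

COP_actual = Q̇_H/Ẇ = 37.80/4.480 = 8.438.
In absolute terms T_C = 283.55 K and T_H = 302.04 K, so ΔT = 18.49 K.
COP_Carnot = T_H/ΔT = 302.04/18.49 = 16.34.
η_II = COP_actual/COP_Carnot = 8.438/16.34 = 0.5165.

0.516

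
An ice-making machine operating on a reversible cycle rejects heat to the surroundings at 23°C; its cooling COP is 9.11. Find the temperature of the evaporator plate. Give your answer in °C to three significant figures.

For a Carnot refrigerator COP_R = T_C/(T_H − T_C), so T_C = COP·T_H/(1 + COP).
With T_H = 296.15 K, T_C = 9.11 × 296.15/10.11 = 266.86 K.
Converting, 266.86 K = -6.29°C.

-6.29 °C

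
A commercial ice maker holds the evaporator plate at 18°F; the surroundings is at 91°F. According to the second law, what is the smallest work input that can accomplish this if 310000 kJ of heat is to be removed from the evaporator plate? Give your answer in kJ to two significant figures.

In absolute terms T_C = 265.37 K and T_H = 305.93 K, so ΔT = 40.56 K.
The reversible limit is COP_R = T_C/ΔT = 6.543, so W_min = Q_C/COP = Q_C·ΔT/T_C.
W_min = 310000 × 40.56/265.37 = 47380 kJ.

47000 kJ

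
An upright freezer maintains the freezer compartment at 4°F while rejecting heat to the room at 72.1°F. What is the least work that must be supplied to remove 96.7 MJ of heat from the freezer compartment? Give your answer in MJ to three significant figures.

In absolute terms T_C = 257.59 K and T_H = 295.43 K, so ΔT = 37.83 K.
The reversible limit is COP_R = T_C/ΔT = 6.809, so W_min = Q_C/COP = Q_C·ΔT/T_C.
W_min = 96.70 × 37.83/257.59 = 14.20 MJ.

14.2 MJ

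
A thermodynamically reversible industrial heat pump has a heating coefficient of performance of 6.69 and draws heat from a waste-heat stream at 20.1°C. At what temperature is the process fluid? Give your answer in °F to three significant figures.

COP_HP = T_H/(T_H − T_C) rearranges to T_H = COP·T_C/(COP − 1).
With T_C = 293.25 K, T_H = 6.69 × 293.25/5.690 = 344.79 K.
Converting, 344.79 K = 160.95°F.

161 °F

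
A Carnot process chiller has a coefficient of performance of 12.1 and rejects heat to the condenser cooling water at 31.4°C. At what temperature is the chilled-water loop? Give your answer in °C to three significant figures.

8.15 °C

For a Carnot refrigerator COP_R = T_C/(T_H − T_C), so T_C = COP·T_H/(1 + COP).
With T_H = 304.55 K, T_C = 12.1 × 304.55/13.10 = 281.30 K.
Converting, 281.30 K = 8.15°C.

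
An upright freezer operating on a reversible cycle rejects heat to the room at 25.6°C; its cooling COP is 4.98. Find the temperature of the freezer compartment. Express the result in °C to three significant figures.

-24.4 °C

For a Carnot refrigerator COP_R = T_C/(T_H − T_C), so T_C = COP·T_H/(1 + COP).
With T_H = 298.75 K, T_C = 4.98 × 298.75/5.980 = 248.79 K.
Converting, 248.79 K = -24.36°C.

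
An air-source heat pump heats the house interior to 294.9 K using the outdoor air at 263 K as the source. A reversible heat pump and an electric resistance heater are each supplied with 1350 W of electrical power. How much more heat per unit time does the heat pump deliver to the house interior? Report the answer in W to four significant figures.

11130 W

The reservoir spacing is ΔT = 294.9 − 263 = 31.90 K.
COP_Carnot = T_H/ΔT = 294.90/31.90 = 9.245.
The heat pump delivers Q̇_H = COP × Ẇ = 12480 W; the resistance heater delivers Ẇ = 1350 W.
Extra = (COP − 1)·Ẇ = 11130 W.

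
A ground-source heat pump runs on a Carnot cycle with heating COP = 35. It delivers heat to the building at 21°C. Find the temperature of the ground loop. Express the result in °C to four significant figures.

COP_HP = T_H/(T_H − T_C) gives T_H − T_C = T_H/COP.
With T_H = 294.15 K, T_C = 294.15 × (1 − 1/35) = 285.75 K.
Converting, 285.75 K = 12.60°C.

12.60 °C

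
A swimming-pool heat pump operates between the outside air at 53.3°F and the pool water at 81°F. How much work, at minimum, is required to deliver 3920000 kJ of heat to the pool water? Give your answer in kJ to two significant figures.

200000 kJ

In absolute terms T_C = 284.98 K and T_H = 300.37 K, so ΔT = 15.39 K.
The reversible limit is COP_HP = T_H/ΔT = 19.52, so W_min = Q_H/COP = Q_H·ΔT/T_H.
W_min = 3920000 × 15.39/300.37 = 200800 kJ.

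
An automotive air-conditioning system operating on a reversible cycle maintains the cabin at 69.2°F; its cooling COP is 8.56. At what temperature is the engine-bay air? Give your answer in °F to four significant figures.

131.0 °F

COP_R = T_C/(T_H − T_C) gives T_H − T_C = T_C/COP.
With T_C = 293.82 K, T_H = 293.82 × (1 + 1/8.56) = 328.14 K.
Converting, 328.14 K = 130.98°F.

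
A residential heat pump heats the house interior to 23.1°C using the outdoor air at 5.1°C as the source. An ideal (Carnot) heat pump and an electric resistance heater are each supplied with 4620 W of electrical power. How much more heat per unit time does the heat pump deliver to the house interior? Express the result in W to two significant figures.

In absolute terms T_C = 278.25 K and T_H = 296.25 K, so ΔT = 18.00 K.
COP_Carnot = T_H/ΔT = 296.25/18.00 = 16.46.
The heat pump delivers Q̇_H = COP × Ẇ = 76040 W; the resistance heater delivers Ẇ = 4620 W.
Extra = (COP − 1)·Ẇ = 71420 W.

71000 W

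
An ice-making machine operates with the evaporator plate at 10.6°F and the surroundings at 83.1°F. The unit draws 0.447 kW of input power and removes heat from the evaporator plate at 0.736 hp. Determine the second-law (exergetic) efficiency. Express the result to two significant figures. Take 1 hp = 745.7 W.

0.19

Converting, Q̇_C = 0.7360 hp = 0.5488 kW, so COP_actual = Q̇_C/Ẇ = 0.5488/0.4470 = 1.228.
In absolute terms T_C = 261.26 K and T_H = 301.54 K, so ΔT = 40.28 K.
COP_Carnot = T_C/ΔT = 261.26/40.28 = 6.486.
η_II = COP_actual/COP_Carnot = 1.228/6.486 = 0.1893.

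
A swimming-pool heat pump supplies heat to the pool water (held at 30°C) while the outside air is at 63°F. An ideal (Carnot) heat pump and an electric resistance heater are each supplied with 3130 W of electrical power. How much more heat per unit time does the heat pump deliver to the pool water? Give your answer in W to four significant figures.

71130 W

In absolute terms T_C = 290.37 K and T_H = 303.15 K, so ΔT = 12.78 K.
COP_Carnot = T_H/ΔT = 303.15/12.78 = 23.72.
The heat pump delivers Q̇_H = COP × Ẇ = 74260 W; the resistance heater delivers Ẇ = 3130 W.
Extra = (COP − 1)·Ẇ = 71130 W.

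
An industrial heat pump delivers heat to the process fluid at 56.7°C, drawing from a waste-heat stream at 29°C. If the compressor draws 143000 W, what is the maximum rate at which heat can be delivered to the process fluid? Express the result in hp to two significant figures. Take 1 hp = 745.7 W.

In absolute terms T_C = 302.15 K and T_H = 329.85 K, so ΔT = 27.70 K.
COP_Carnot = T_H/ΔT = 329.85/27.70 = 11.91.
Q̇_max = COP_Carnot × Ẇ = 11.91 × 143000 W = 1703000 W = 2284 hp.

2300 hp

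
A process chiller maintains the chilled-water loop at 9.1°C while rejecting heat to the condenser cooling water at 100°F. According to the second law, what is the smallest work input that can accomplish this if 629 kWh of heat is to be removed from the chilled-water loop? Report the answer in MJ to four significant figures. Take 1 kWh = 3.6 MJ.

230.1 MJ

In absolute terms T_C = 282.25 K and T_H = 310.93 K, so ΔT = 28.68 K.
The reversible limit is COP_R = T_C/ΔT = 9.842, so W_min = Q_C/COP = Q_C·ΔT/T_C.
W_min = 629.0 × 28.68/282.25 = 63.91 kWh = 230.1 MJ.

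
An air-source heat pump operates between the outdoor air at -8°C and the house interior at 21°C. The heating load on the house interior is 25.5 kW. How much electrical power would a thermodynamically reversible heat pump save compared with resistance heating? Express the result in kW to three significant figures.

23.0 kW

In absolute terms T_C = 265.15 K and T_H = 294.15 K, so ΔT = 29.00 K.
COP_Carnot = T_H/ΔT = 294.15/29.00 = 10.14.
Resistance heating needs Ẇ_res = Q̇_H = 25.50 kW; the reversible heat pump needs only Ẇ_hp = Q̇_H/COP = 2.514 kW.
Saving = 25.50 − 2.514 = 22.99 kW.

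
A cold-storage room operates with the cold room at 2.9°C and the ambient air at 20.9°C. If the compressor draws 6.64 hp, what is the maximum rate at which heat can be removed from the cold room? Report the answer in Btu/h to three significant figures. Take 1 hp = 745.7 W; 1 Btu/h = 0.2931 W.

259000 Btu/h

In absolute terms T_C = 276.05 K and T_H = 294.05 K, so ΔT = 18.00 K.
COP_Carnot = T_C/ΔT = 276.05/18.00 = 15.34.
Q̇_max = COP_Carnot × Ẇ = 15.34 × 6.640 hp = 101.8 hp = 259100 Btu/h.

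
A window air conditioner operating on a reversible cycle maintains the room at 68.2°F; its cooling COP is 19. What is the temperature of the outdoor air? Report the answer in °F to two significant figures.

96 °F

COP_R = T_C/(T_H − T_C) gives T_H − T_C = T_C/COP.
With T_C = 293.26 K, T_H = 293.26 × (1 + 1/19) = 308.70 K.
Converting, 308.70 K = 95.98°F.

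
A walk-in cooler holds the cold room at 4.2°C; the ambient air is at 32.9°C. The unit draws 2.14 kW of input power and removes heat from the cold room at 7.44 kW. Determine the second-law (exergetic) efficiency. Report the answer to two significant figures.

0.36

COP_actual = Q̇_C/Ẇ = 7.440/2.140 = 3.477.
In absolute terms T_C = 277.35 K and T_H = 306.05 K, so ΔT = 28.70 K.
COP_Carnot = T_C/ΔT = 277.35/28.70 = 9.664.
η_II = COP_actual/COP_Carnot = 3.477/9.664 = 0.3598.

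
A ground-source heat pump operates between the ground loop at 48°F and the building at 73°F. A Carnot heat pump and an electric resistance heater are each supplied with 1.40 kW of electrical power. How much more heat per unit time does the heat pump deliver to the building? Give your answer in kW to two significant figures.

In absolute terms T_C = 282.04 K and T_H = 295.93 K, so ΔT = 13.89 K.
COP_Carnot = T_H/ΔT = 295.93/13.89 = 21.31.
The heat pump delivers Q̇_H = COP × Ẇ = 29.83 kW; the resistance heater delivers Ẇ = 1.400 kW.
Extra = (COP − 1)·Ẇ = 28.43 kW.

28 kW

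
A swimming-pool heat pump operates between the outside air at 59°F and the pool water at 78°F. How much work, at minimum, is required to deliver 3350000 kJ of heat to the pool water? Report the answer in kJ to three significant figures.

118000 kJ

In absolute terms T_C = 288.15 K and T_H = 298.71 K, so ΔT = 10.56 K.
The reversible limit is COP_HP = T_H/ΔT = 28.30, so W_min = Q_H/COP = Q_H·ΔT/T_H.
W_min = 3350000 × 10.56/298.71 = 118400 kJ.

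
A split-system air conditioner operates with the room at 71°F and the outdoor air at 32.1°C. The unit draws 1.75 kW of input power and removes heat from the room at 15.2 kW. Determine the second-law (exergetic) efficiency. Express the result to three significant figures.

0.307

COP_actual = Q̇_C/Ẇ = 15.20/1.750 = 8.686.
In absolute terms T_C = 294.82 K and T_H = 305.25 K, so ΔT = 10.43 K.
COP_Carnot = T_C/ΔT = 294.82/10.43 = 28.26.
η_II = COP_actual/COP_Carnot = 8.686/28.26 = 0.3074.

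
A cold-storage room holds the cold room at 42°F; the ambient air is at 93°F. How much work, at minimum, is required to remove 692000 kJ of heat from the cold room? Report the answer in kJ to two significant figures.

In absolute terms T_C = 278.71 K and T_H = 307.04 K, so ΔT = 28.33 K.
The reversible limit is COP_R = T_C/ΔT = 9.837, so W_min = Q_C/COP = Q_C·ΔT/T_C.
W_min = 692000 × 28.33/278.71 = 70350 kJ.

70000 kJ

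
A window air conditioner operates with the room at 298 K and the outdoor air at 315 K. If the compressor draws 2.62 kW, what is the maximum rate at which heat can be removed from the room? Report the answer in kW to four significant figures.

The reservoir spacing is ΔT = 315 − 298 = 17.00 K.
COP_Carnot = T_C/ΔT = 298.00/17.00 = 17.53.
Q̇_max = COP_Carnot × Ẇ = 17.53 × 2.620 kW = 45.93 kW.

45.93 kW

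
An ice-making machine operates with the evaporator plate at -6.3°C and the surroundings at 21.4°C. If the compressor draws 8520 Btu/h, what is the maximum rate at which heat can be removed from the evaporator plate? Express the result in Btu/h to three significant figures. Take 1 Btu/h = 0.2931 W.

82100 Btu/h

In absolute terms T_C = 266.85 K and T_H = 294.55 K, so ΔT = 27.70 K.
COP_Carnot = T_C/ΔT = 266.85/27.70 = 9.634.
Q̇_max = COP_Carnot × Ẇ = 9.634 × 8520 Btu/h = 82080 Btu/h.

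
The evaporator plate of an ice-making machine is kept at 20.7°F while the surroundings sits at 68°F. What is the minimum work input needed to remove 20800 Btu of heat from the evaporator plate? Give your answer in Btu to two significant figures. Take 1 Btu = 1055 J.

2000 Btu

In absolute terms T_C = 266.87 K and T_H = 293.15 K, so ΔT = 26.28 K.
The reversible limit is COP_R = T_C/ΔT = 10.16, so W_min = Q_C/COP = Q_C·ΔT/T_C.
W_min = 20800 × 26.28/266.87 = 2048 Btu.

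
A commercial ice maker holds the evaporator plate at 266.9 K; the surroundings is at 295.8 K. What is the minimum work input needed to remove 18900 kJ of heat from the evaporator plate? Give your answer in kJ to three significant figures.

2050 kJ

The reservoir spacing is ΔT = 295.8 − 266.9 = 28.90 K.
The reversible limit is COP_R = T_C/ΔT = 9.235, so W_min = Q_C/COP = Q_C·ΔT/T_C.
W_min = 18900 × 28.90/266.90 = 2046 kJ.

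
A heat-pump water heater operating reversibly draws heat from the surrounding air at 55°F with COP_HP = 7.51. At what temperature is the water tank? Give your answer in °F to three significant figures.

134 °F

COP_HP = T_H/(T_H − T_C) rearranges to T_H = COP·T_C/(COP − 1).
With T_C = 285.93 K, T_H = 7.51 × 285.93/6.510 = 329.85 K.
Converting, 329.85 K = 134.06°F.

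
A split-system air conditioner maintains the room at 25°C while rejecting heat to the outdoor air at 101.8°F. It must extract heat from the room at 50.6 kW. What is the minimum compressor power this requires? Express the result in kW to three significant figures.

In absolute terms T_C = 298.15 K and T_H = 311.93 K, so ΔT = 13.78 K.
COP_Carnot = T_C/ΔT = 298.15/13.78 = 21.64.
Ẇ_min = Q̇/COP_Carnot = 50.60/21.64 = 2.338 kW.

2.34 kW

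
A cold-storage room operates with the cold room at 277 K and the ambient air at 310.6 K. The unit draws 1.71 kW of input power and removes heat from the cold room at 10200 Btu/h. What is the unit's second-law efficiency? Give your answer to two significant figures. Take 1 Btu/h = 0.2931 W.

0.21

Converting, Q̇_C = 10200 Btu/h = 2.990 kW, so COP_actual = Q̇_C/Ẇ = 2.990/1.710 = 1.748.
The reservoir spacing is ΔT = 310.6 − 277 = 33.60 K.
COP_Carnot = T_C/ΔT = 277.00/33.60 = 8.244.
η_II = COP_actual/COP_Carnot = 1.748/8.244 = 0.2121.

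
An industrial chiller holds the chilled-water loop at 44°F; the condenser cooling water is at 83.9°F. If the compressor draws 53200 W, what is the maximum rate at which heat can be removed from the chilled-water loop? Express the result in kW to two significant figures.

In absolute terms T_C = 279.82 K and T_H = 301.98 K, so ΔT = 22.17 K.
COP_Carnot = T_C/ΔT = 279.82/22.17 = 12.62.
Q̇_max = COP_Carnot × Ẇ = 12.62 × 53200 W = 671600 W = 671.6 kW.

670 kW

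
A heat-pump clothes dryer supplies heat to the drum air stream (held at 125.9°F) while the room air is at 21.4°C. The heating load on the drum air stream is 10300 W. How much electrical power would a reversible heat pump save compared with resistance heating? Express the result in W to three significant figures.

9330 W

In absolute terms T_C = 294.55 K and T_H = 325.32 K, so ΔT = 30.77 K.
COP_Carnot = T_H/ΔT = 325.32/30.77 = 10.57.
Resistance heating needs Ẇ_res = Q̇_H = 10300 W; the reversible heat pump needs only Ẇ_hp = Q̇_H/COP = 974.1 W.
Saving = 10300 − 974.1 = 9326 W.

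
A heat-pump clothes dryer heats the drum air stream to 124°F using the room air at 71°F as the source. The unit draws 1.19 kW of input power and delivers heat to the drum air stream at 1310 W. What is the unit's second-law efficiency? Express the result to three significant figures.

0.100

Converting, Q̇_H = 1310 W = 1.310 kW, so COP_actual = Q̇_H/Ẇ = 1.310/1.190 = 1.101.
In absolute terms T_C = 294.82 K and T_H = 324.26 K, so ΔT = 29.44 K.
COP_Carnot = T_H/ΔT = 324.26/29.44 = 11.01.
η_II = COP_actual/COP_Carnot = 1.101/11.01 = 0.09996.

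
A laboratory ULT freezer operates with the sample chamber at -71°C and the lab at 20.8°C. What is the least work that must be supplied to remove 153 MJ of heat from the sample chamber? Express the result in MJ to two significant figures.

69 MJ

In absolute terms T_C = 202.15 K and T_H = 293.95 K, so ΔT = 91.80 K.
The reversible limit is COP_R = T_C/ΔT = 2.202, so W_min = Q_C/COP = Q_C·ΔT/T_C.
W_min = 153.0 × 91.80/202.15 = 69.48 MJ.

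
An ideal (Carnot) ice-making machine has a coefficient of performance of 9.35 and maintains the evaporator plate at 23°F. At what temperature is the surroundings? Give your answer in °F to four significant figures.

COP_R = T_C/(T_H − T_C) gives T_H − T_C = T_C/COP.
With T_C = 268.15 K, T_H = 268.15 × (1 + 1/9.35) = 296.83 K.
Converting, 296.83 K = 74.62°F.

74.62 °F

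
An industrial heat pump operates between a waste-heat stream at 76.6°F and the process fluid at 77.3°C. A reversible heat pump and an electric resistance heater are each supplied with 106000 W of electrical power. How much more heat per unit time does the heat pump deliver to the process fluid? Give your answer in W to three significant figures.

601000 W

In absolute terms T_C = 297.93 K and T_H = 350.45 K, so ΔT = 52.52 K.
COP_Carnot = T_H/ΔT = 350.45/52.52 = 6.672.
The heat pump delivers Q̇_H = COP × Ẇ = 707300 W; the resistance heater delivers Ẇ = 106000 W.
Extra = (COP − 1)·Ẇ = 601300 W.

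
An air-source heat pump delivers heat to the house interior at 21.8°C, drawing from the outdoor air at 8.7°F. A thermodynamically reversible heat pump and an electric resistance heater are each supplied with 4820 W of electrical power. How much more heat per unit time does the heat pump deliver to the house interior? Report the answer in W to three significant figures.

In absolute terms T_C = 260.21 K and T_H = 294.95 K, so ΔT = 34.74 K.
COP_Carnot = T_H/ΔT = 294.95/34.74 = 8.489.
The heat pump delivers Q̇_H = COP × Ẇ = 40920 W; the resistance heater delivers Ẇ = 4820 W.
Extra = (COP − 1)·Ẇ = 36100 W.

36100 W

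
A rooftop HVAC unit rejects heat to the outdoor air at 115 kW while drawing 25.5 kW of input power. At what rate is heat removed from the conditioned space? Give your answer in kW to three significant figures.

For a cyclic device the first law requires Q̇_H = Q̇_C + Ẇ.
Q̇_C = Q̇_H − Ẇ = 89.50 kW.

89.5 kW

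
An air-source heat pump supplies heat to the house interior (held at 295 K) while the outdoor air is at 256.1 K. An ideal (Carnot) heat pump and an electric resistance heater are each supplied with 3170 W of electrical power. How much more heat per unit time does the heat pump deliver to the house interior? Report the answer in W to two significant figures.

21000 W

The reservoir spacing is ΔT = 295 − 256.1 = 38.90 K.
COP_Carnot = T_H/ΔT = 295.00/38.90 = 7.584.
The heat pump delivers Q̇_H = COP × Ẇ = 24040 W; the resistance heater delivers Ẇ = 3170 W.
Extra = (COP − 1)·Ẇ = 20870 W.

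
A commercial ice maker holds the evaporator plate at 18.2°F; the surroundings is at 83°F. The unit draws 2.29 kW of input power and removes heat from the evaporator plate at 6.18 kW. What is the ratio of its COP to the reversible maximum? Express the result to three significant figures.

0.366

COP_actual = Q̇_C/Ẇ = 6.180/2.290 = 2.699.
In absolute terms T_C = 265.48 K and T_H = 301.48 K, so ΔT = 36.00 K.
COP_Carnot = T_C/ΔT = 265.48/36.00 = 7.375.
η_II = COP_actual/COP_Carnot = 2.699/7.375 = 0.3659.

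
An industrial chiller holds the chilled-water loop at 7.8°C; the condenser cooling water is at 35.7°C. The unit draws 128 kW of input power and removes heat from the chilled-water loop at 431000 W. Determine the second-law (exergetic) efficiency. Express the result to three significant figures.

0.334

Converting, Q̇_C = 431000 W = 431.0 kW, so COP_actual = Q̇_C/Ẇ = 431.0/128.0 = 3.367.
In absolute terms T_C = 280.95 K and T_H = 308.85 K, so ΔT = 27.90 K.
COP_Carnot = T_C/ΔT = 280.95/27.90 = 10.07.
η_II = COP_actual/COP_Carnot = 3.367/10.07 = 0.3344.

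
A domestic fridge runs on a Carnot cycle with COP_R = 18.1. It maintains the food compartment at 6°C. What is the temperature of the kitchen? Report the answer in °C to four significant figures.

COP_R = T_C/(T_H − T_C) gives T_H − T_C = T_C/COP.
With T_C = 279.15 K, T_H = 279.15 × (1 + 1/18.1) = 294.57 K.
Converting, 294.57 K = 21.42°C.

21.42 °C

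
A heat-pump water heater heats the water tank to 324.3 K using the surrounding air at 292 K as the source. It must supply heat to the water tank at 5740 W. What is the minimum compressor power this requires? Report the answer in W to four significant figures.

571.7 W

The reservoir spacing is ΔT = 324.3 − 292 = 32.30 K.
COP_Carnot = T_H/ΔT = 324.30/32.30 = 10.04.
Ẇ_min = Q̇/COP_Carnot = 5740/10.04 = 571.7 W.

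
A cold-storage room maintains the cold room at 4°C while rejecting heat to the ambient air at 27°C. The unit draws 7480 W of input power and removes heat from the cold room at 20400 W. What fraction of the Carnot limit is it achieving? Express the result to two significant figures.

0.23

COP_actual = Q̇_C/Ẇ = 20400/7480 = 2.727.
In absolute terms T_C = 277.15 K and T_H = 300.15 K, so ΔT = 23.00 K.
COP_Carnot = T_C/ΔT = 277.15/23.00 = 12.05.
η_II = COP_actual/COP_Carnot = 2.727/12.05 = 0.2263.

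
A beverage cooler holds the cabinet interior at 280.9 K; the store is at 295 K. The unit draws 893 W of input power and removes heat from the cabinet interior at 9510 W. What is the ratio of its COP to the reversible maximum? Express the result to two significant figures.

0.53

COP_actual = Q̇_C/Ẇ = 9510/893.0 = 10.65.
The reservoir spacing is ΔT = 295 − 280.9 = 14.10 K.
COP_Carnot = T_C/ΔT = 280.90/14.10 = 19.92.
η_II = COP_actual/COP_Carnot = 10.65/19.92 = 0.5346.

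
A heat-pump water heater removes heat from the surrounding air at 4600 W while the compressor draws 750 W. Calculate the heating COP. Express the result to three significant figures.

7.13

The first law gives Q̇_H = Q̇_C + Ẇ, so the three rates are Q̇_C = 4600, Q̇_H = 5350, Ẇ = 750.0 W.
COP_HP = Q̇_H/Ẇ = 5350/750.0 = 7.133.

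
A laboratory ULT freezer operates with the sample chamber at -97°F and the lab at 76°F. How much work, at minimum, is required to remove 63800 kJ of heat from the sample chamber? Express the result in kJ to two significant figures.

30000 kJ

In absolute terms T_C = 201.48 K and T_H = 297.59 K, so ΔT = 96.11 K.
The reversible limit is COP_R = T_C/ΔT = 2.096, so W_min = Q_C/COP = Q_C·ΔT/T_C.
W_min = 63800 × 96.11/201.48 = 30430 kJ.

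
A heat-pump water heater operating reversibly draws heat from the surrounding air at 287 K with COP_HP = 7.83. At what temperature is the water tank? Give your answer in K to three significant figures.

COP_HP = T_H/(T_H − T_C) rearranges to T_H = COP·T_C/(COP − 1).
With T_C = 287.00 K, T_H = 7.83 × 287.00/6.830 = 329.02 K.

329 K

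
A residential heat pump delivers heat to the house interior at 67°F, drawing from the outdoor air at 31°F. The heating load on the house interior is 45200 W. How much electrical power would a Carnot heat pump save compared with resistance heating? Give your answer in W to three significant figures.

42100 W

In absolute terms T_C = 272.59 K and T_H = 292.59 K, so ΔT = 20.00 K.
COP_Carnot = T_H/ΔT = 292.59/20.00 = 14.63.
Resistance heating needs Ẇ_res = Q̇_H = 45200 W; the reversible heat pump needs only Ẇ_hp = Q̇_H/COP = 3090 W.
Saving = 45200 − 3090 = 42110 W.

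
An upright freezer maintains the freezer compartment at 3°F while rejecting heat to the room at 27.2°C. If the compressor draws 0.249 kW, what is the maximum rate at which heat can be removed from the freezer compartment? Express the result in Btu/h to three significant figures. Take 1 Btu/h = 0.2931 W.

In absolute terms T_C = 257.04 K and T_H = 300.35 K, so ΔT = 43.31 K.
COP_Carnot = T_C/ΔT = 257.04/43.31 = 5.935.
Q̇_max = COP_Carnot × Ẇ = 5.935 × 0.2490 kW = 1.478 kW = 5042 Btu/h.

5040 Btu/h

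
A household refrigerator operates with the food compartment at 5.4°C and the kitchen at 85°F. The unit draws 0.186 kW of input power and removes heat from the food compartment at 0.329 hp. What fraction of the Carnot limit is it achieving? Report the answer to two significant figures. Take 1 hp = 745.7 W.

Converting, Q̇_C = 0.3290 hp = 0.2453 kW, so COP_actual = Q̇_C/Ẇ = 0.2453/0.1860 = 1.319.
In absolute terms T_C = 278.55 K and T_H = 302.59 K, so ΔT = 24.04 K.
COP_Carnot = T_C/ΔT = 278.55/24.04 = 11.58.
η_II = COP_actual/COP_Carnot = 1.319/11.58 = 0.1139.

0.11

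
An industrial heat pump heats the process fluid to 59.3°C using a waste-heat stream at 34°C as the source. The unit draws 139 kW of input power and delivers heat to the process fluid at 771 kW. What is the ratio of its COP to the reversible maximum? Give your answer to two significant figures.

0.42

COP_actual = Q̇_H/Ẇ = 771.0/139.0 = 5.547.
In absolute terms T_C = 307.15 K and T_H = 332.45 K, so ΔT = 25.30 K.
COP_Carnot = T_H/ΔT = 332.45/25.30 = 13.14.
η_II = COP_actual/COP_Carnot = 5.547/13.14 = 0.4221.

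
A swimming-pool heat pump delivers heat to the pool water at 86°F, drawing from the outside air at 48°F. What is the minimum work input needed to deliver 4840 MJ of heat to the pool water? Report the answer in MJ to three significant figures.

337 MJ

In absolute terms T_C = 282.04 K and T_H = 303.15 K, so ΔT = 21.11 K.
The reversible limit is COP_HP = T_H/ΔT = 14.36, so W_min = Q_H/COP = Q_H·ΔT/T_H.
W_min = 4840 × 21.11/303.15 = 337.1 MJ.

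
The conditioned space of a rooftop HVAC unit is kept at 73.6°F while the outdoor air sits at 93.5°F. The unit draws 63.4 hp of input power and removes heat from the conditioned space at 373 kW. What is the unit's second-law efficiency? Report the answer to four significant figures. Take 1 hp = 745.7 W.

Converting, Q̇_C = 373.0 kW = 500.2 hp, so COP_actual = Q̇_C/Ẇ = 500.2/63.40 = 7.890.
In absolute terms T_C = 296.26 K and T_H = 307.32 K, so ΔT = 11.06 K.
COP_Carnot = T_C/ΔT = 296.26/11.06 = 26.80.
η_II = COP_actual/COP_Carnot = 7.890/26.80 = 0.2944.

0.2944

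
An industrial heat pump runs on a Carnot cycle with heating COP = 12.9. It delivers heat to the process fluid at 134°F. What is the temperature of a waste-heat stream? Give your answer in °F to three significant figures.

COP_HP = T_H/(T_H − T_C) gives T_H − T_C = T_H/COP.
With T_H = 329.82 K, T_C = 329.82 × (1 − 1/12.9) = 304.25 K.
Converting, 304.25 K = 87.98°F.

88.0 °F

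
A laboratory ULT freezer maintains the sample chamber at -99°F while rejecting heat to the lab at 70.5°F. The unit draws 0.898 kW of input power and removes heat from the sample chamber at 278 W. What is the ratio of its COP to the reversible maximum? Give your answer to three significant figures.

Converting, Q̇_C = 278.0 W = 0.2780 kW, so COP_actual = Q̇_C/Ẇ = 0.2780/0.8980 = 0.3096.
In absolute terms T_C = 200.37 K and T_H = 294.54 K, so ΔT = 94.17 K.
COP_Carnot = T_C/ΔT = 200.37/94.17 = 2.128.
η_II = COP_actual/COP_Carnot = 0.3096/2.128 = 0.1455.

0.145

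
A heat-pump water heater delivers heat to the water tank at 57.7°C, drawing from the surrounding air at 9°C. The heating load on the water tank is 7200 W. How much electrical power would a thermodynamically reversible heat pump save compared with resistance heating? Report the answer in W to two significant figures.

In absolute terms T_C = 282.15 K and T_H = 330.85 K, so ΔT = 48.70 K.
COP_Carnot = T_H/ΔT = 330.85/48.70 = 6.794.
Resistance heating needs Ẇ_res = Q̇_H = 7200 W; the reversible heat pump needs only Ẇ_hp = Q̇_H/COP = 1060 W.
Saving = 7200 − 1060 = 6140 W.

6100 W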